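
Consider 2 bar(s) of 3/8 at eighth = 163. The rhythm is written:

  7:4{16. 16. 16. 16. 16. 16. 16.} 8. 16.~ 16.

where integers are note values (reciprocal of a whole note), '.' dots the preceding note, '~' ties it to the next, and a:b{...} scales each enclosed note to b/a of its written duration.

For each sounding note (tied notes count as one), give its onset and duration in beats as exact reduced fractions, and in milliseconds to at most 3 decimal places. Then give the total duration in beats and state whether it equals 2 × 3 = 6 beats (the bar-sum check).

1) 0.0ms=0b +157.756ms=3/7b
2) 157.756ms=3/7b +157.756ms=3/7b
3) 315.513ms=6/7b +157.756ms=3/7b
4) 473.269ms=9/7b +157.756ms=3/7b
5) 631.025ms=12/7b +157.756ms=3/7b
6) 788.782ms=15/7b +157.756ms=3/7b
7) 946.538ms=18/7b +157.756ms=3/7b
8) 1104.294ms=3b +552.147ms=3/2b
9) 1656.442ms=9/2b +552.147ms=3/2b
Σ=6b of 6 (163bpm 3/8) — PASS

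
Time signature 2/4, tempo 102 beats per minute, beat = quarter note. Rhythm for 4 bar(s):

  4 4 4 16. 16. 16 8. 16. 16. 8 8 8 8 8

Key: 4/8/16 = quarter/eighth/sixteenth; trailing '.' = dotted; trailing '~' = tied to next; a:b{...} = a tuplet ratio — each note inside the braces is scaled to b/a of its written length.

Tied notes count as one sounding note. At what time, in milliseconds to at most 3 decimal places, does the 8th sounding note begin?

1. 0.0ms @ 0 + 588.235ms (1)
2. 588.235ms @ 1 + 588.235ms (1)
3. 1176.471ms @ 2 + 588.235ms (1)
4. 1764.706ms @ 3 + 220.588ms (3/8)
5. 1985.294ms @ 27/8 + 220.588ms (3/8)
6. 2205.882ms @ 15/4 + 147.059ms (1/4)
7. 2352.941ms @ 4 + 441.176ms (3/4)
8. 2794.118ms @ 19/4 + 220.588ms (3/8)
9. 3014.706ms @ 41/8 + 220.588ms (3/8)
10. 3235.294ms @ 11/2 + 294.118ms (1/2)
11. 3529.412ms @ 6 + 294.118ms (1/2)
12. 3823.529ms @ 13/2 + 294.118ms (1/2)
13. 4117.647ms @ 7 + 294.118ms (1/2)
14. 4411.765ms @ 15/2 + 294.118ms (1/2)

note 8 onset = 19/4b = 2794.118ms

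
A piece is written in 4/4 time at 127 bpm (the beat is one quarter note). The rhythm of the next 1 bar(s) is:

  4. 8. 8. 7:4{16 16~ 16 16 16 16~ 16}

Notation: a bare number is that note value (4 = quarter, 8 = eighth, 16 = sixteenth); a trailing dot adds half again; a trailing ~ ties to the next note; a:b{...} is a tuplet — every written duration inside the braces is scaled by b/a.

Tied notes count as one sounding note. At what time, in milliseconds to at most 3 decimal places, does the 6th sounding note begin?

1. 0.0ms @ 0 + 708.661ms (3/2)
2. 708.661ms @ 3/2 + 354.331ms (3/4)
3. 1062.992ms @ 9/4 + 354.331ms (3/4)
4. 1417.323ms @ 3 + 67.492ms (1/7)
5. 1484.814ms @ 22/7 + 134.983ms (2/7)
6. 1619.798ms @ 24/7 + 67.492ms (1/7)
7. 1687.289ms @ 25/7 + 67.492ms (1/7)
8. 1754.781ms @ 26/7 + 134.983ms (2/7)

note 6 onset = 24/7b = 1619.798ms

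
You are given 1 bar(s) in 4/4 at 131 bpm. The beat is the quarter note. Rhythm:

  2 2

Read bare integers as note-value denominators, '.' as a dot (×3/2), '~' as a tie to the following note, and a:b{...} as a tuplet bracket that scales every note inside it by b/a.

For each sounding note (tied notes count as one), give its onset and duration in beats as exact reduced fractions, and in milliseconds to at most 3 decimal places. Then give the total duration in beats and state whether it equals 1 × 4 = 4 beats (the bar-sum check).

1) 0.0ms=0b +916.031ms=2b
2) 916.031ms=2b +916.031ms=2b
Σ=4b of 4 (131bpm 4/4) — PASS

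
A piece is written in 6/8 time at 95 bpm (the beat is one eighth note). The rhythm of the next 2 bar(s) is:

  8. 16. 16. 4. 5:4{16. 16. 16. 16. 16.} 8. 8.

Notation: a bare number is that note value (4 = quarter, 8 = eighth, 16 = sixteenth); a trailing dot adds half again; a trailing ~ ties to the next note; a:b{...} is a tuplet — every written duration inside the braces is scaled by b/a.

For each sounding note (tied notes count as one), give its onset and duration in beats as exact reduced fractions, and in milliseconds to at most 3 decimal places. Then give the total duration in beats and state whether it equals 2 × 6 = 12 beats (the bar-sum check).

1) 0.0ms=0b +947.368ms=3/2b
2) 947.368ms=3/2b +473.684ms=3/4b
3) 1421.053ms=9/4b +473.684ms=3/4b
4) 1894.737ms=3b +1894.737ms=3b
5) 3789.474ms=6b +378.947ms=3/5b
6) 4168.421ms=33/5b +378.947ms=3/5b
7) 4547.368ms=36/5b +378.947ms=3/5b
8) 4926.316ms=39/5b +378.947ms=3/5b
9) 5305.263ms=42/5b +378.947ms=3/5b
10) 5684.211ms=9b +947.368ms=3/2b
11) 6631.579ms=21/2b +947.368ms=3/2b
Σ=12b of 12 (95bpm 6/8) — PASS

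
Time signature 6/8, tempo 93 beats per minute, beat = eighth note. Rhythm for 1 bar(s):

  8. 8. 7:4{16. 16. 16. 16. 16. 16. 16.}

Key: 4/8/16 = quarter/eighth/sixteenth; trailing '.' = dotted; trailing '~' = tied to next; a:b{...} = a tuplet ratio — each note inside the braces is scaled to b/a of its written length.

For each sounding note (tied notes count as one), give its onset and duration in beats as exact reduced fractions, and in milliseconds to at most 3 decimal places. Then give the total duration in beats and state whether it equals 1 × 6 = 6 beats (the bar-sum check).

1) 0.0ms=0b +967.742ms=3/2b
2) 967.742ms=3/2b +967.742ms=3/2b
3) 1935.484ms=3b +276.498ms=3/7b
4) 2211.982ms=24/7b +276.498ms=3/7b
5) 2488.479ms=27/7b +276.498ms=3/7b
6) 2764.977ms=30/7b +276.498ms=3/7b
7) 3041.475ms=33/7b +276.498ms=3/7b
8) 3317.972ms=36/7b +276.498ms=3/7b
9) 3594.47ms=39/7b +276.498ms=3/7b
Σ=6b of 6 (93bpm 6/8) — PASS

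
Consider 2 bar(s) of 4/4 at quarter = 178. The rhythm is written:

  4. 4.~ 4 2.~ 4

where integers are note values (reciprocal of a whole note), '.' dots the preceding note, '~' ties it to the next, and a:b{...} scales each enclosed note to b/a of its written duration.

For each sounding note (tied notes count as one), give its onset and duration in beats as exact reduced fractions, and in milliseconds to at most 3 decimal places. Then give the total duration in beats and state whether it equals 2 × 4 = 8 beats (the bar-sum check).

1) 0.0ms=0b +505.618ms=3/2b
2) 505.618ms=3/2b +842.697ms=5/2b
3) 1348.315ms=4b +1348.315ms=4b
Σ=8b of 8 (178bpm 4/4) — PASS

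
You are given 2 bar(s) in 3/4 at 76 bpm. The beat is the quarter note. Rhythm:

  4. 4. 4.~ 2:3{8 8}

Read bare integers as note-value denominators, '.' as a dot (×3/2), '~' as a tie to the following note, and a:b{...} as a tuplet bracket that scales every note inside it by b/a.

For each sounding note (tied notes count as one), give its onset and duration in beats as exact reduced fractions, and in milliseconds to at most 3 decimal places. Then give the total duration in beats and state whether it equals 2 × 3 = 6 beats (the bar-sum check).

1) 0.0ms=0b +1184.211ms=3/2b
2) 1184.211ms=3/2b +1184.211ms=3/2b
3) 2368.421ms=3b +1776.316ms=9/4b
4) 4144.737ms=21/4b +592.105ms=3/4b
Σ=6b of 6 (76bpm 3/4) — PASS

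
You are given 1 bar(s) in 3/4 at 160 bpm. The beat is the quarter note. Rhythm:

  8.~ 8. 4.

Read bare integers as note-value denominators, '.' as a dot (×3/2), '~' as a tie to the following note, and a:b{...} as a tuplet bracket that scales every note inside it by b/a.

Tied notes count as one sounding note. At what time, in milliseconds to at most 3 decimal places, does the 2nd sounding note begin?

1. 0.0ms @ 0 + 562.5ms (3/2)
2. 562.5ms @ 3/2 + 562.5ms (3/2)

note 2 onset = 3/2b = 562.5ms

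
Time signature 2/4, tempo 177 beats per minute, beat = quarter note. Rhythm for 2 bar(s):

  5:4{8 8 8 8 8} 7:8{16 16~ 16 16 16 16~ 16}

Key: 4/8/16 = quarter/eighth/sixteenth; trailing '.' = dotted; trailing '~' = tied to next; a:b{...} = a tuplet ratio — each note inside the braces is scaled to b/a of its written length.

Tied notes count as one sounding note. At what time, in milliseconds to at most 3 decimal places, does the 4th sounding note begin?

1. 0.0ms @ 0 + 135.593ms (2/5)
2. 135.593ms @ 2/5 + 135.593ms (2/5)
3. 271.186ms @ 4/5 + 135.593ms (2/5)
4. 406.78ms @ 6/5 + 135.593ms (2/5)
5. 542.373ms @ 8/5 + 135.593ms (2/5)
6. 677.966ms @ 2 + 96.852ms (2/7)
7. 774.818ms @ 16/7 + 193.705ms (4/7)
8. 968.523ms @ 20/7 + 96.852ms (2/7)
9. 1065.375ms @ 22/7 + 96.852ms (2/7)
10. 1162.228ms @ 24/7 + 193.705ms (4/7)

note 4 onset = 6/5b = 406.78ms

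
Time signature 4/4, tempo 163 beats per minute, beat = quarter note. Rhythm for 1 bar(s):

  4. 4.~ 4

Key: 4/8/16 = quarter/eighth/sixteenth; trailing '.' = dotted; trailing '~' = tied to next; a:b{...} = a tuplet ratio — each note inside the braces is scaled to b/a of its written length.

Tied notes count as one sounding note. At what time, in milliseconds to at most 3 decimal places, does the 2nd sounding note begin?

note 2 onset = 3/2b = 552.147ms

1. 0.0ms @ 0 + 552.147ms (3/2)
2. 552.147ms @ 3/2 + 920.245ms (5/2)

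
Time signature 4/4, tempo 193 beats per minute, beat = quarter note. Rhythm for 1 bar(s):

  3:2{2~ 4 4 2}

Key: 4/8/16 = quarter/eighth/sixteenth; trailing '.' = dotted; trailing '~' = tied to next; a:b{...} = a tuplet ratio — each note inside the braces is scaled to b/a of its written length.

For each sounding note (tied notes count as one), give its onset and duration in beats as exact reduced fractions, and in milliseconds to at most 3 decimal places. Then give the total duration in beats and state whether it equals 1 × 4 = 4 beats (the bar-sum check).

1) 0.0ms=0b +621.762ms=2b
2) 621.762ms=2b +207.254ms=2/3b
3) 829.016ms=8/3b +414.508ms=4/3b
Σ=4b of 4 (193bpm 4/4) — PASS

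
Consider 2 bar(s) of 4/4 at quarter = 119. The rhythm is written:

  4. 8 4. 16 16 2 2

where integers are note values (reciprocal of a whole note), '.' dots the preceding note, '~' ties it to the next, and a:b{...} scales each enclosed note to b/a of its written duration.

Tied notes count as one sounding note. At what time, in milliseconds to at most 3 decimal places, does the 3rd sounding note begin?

1. 0.0ms @ 0 + 756.303ms (3/2)
2. 756.303ms @ 3/2 + 252.101ms (1/2)
3. 1008.403ms @ 2 + 756.303ms (3/2)
4. 1764.706ms @ 7/2 + 126.05ms (1/4)
5. 1890.756ms @ 15/4 + 126.05ms (1/4)
6. 2016.807ms @ 4 + 1008.403ms (2)
7. 3025.21ms @ 6 + 1008.403ms (2)

note 3 onset = 2b = 1008.403ms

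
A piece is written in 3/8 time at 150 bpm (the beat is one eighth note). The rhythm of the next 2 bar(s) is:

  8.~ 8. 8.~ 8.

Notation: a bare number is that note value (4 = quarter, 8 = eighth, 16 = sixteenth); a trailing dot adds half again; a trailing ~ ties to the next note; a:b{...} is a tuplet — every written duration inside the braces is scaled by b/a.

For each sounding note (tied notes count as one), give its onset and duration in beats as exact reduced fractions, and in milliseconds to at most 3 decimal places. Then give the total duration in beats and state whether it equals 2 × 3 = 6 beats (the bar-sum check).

1) 0.0ms=0b +1200.0ms=3b
2) 1200.0ms=3b +1200.0ms=3b
Σ=6b of 6 (150bpm 3/8) — PASS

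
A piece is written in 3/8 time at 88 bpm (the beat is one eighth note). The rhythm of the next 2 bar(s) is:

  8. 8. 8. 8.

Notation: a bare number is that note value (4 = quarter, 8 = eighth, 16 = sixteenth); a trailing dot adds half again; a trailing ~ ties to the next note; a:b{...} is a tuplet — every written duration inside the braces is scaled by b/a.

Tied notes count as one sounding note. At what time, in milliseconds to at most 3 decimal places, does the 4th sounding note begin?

note 4 onset = 9/2b = 3068.182ms

1. 0.0ms @ 0 + 1022.727ms (3/2)
2. 1022.727ms @ 3/2 + 1022.727ms (3/2)
3. 2045.455ms @ 3 + 1022.727ms (3/2)
4. 3068.182ms @ 9/2 + 1022.727ms (3/2)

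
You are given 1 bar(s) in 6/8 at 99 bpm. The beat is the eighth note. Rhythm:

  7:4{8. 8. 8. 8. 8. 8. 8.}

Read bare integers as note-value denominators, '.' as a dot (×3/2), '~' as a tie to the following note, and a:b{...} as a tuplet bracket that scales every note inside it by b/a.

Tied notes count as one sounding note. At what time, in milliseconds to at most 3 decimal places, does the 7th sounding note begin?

1. 0.0ms @ 0 + 519.481ms (6/7)
2. 519.481ms @ 6/7 + 519.481ms (6/7)
3. 1038.961ms @ 12/7 + 519.481ms (6/7)
4. 1558.442ms @ 18/7 + 519.481ms (6/7)
5. 2077.922ms @ 24/7 + 519.481ms (6/7)
6. 2597.403ms @ 30/7 + 519.481ms (6/7)
7. 3116.883ms @ 36/7 + 519.481ms (6/7)

note 7 onset = 36/7b = 3116.883ms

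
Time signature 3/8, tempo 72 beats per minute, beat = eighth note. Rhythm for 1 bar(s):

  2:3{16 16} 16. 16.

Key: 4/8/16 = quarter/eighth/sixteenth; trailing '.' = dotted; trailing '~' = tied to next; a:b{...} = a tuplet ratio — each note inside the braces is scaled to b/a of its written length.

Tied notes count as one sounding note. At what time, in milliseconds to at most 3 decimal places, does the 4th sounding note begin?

1. 0.0ms @ 0 + 625.0ms (3/4)
2. 625.0ms @ 3/4 + 625.0ms (3/4)
3. 1250.0ms @ 3/2 + 625.0ms (3/4)
4. 1875.0ms @ 9/4 + 625.0ms (3/4)

note 4 onset = 9/4b = 1875.0ms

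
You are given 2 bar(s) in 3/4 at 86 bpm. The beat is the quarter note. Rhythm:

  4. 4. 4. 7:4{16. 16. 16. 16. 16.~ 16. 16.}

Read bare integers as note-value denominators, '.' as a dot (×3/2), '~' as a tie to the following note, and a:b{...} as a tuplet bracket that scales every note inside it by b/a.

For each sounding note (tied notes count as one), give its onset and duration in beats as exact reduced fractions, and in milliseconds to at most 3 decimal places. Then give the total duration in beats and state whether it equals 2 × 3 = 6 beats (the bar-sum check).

1) 0.0ms=0b +1046.512ms=3/2b
2) 1046.512ms=3/2b +1046.512ms=3/2b
3) 2093.023ms=3b +1046.512ms=3/2b
4) 3139.535ms=9/2b +149.502ms=3/14b
5) 3289.037ms=33/7b +149.502ms=3/14b
6) 3438.538ms=69/14b +149.502ms=3/14b
7) 3588.04ms=36/7b +149.502ms=3/14b
8) 3737.542ms=75/14b +299.003ms=3/7b
9) 4036.545ms=81/14b +149.502ms=3/14b
Σ=6b of 6 (86bpm 3/4) — PASS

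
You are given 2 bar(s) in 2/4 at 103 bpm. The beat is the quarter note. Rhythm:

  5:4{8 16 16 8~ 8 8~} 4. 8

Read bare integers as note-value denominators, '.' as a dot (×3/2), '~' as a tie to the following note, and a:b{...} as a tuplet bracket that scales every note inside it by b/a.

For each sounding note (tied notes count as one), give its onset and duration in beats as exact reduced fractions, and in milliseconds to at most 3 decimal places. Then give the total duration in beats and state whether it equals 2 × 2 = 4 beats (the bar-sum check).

1) 0.0ms=0b +233.01ms=2/5b
2) 233.01ms=2/5b +116.505ms=1/5b
3) 349.515ms=3/5b +116.505ms=1/5b
4) 466.019ms=4/5b +466.019ms=4/5b
5) 932.039ms=8/5b +1106.796ms=19/10b
6) 2038.835ms=7/2b +291.262ms=1/2b
Σ=4b of 4 (103bpm 2/4) — PASS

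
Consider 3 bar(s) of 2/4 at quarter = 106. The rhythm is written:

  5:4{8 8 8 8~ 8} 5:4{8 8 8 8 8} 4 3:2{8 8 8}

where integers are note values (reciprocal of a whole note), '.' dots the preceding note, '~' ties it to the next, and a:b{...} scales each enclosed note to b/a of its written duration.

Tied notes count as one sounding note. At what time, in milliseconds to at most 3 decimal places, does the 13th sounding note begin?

note 13 onset = 17/3b = 3207.547ms

1. 0.0ms @ 0 + 226.415ms (2/5)
2. 226.415ms @ 2/5 + 226.415ms (2/5)
3. 452.83ms @ 4/5 + 226.415ms (2/5)
4. 679.245ms @ 6/5 + 452.83ms (4/5)
5. 1132.075ms @ 2 + 226.415ms (2/5)
6. 1358.491ms @ 12/5 + 226.415ms (2/5)
7. 1584.906ms @ 14/5 + 226.415ms (2/5)
8. 1811.321ms @ 16/5 + 226.415ms (2/5)
9. 2037.736ms @ 18/5 + 226.415ms (2/5)
10. 2264.151ms @ 4 + 566.038ms (1)
11. 2830.189ms @ 5 + 188.679ms (1/3)
12. 3018.868ms @ 16/3 + 188.679ms (1/3)
13. 3207.547ms @ 17/3 + 188.679ms (1/3)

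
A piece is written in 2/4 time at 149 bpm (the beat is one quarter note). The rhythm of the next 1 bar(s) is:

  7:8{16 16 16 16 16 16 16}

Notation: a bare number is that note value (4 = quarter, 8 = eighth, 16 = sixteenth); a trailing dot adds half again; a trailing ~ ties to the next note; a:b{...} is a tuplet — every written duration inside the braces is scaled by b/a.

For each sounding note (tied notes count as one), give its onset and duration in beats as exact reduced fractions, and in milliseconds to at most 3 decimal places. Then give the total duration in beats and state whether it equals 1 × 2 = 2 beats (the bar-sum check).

1) 0.0ms=0b +115.053ms=2/7b
2) 115.053ms=2/7b +115.053ms=2/7b
3) 230.105ms=4/7b +115.053ms=2/7b
4) 345.158ms=6/7b +115.053ms=2/7b
5) 460.211ms=8/7b +115.053ms=2/7b
6) 575.264ms=10/7b +115.053ms=2/7b
7) 690.316ms=12/7b +115.053ms=2/7b
Σ=2b of 2 (149bpm 2/4) — PASS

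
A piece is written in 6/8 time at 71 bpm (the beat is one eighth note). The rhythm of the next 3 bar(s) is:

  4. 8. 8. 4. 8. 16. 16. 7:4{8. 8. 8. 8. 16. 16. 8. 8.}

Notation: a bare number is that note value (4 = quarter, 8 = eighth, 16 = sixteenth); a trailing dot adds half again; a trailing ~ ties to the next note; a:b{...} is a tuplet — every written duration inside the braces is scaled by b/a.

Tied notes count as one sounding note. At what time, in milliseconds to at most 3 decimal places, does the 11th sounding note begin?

note 11 onset = 102/7b = 12313.883ms

1. 0.0ms @ 0 + 2535.211ms (3)
2. 2535.211ms @ 3 + 1267.606ms (3/2)
3. 3802.817ms @ 9/2 + 1267.606ms (3/2)
4. 5070.423ms @ 6 + 2535.211ms (3)
5. 7605.634ms @ 9 + 1267.606ms (3/2)
6. 8873.239ms @ 21/2 + 633.803ms (3/4)
7. 9507.042ms @ 45/4 + 633.803ms (3/4)
8. 10140.845ms @ 12 + 724.346ms (6/7)
9. 10865.191ms @ 90/7 + 724.346ms (6/7)
10. 11589.537ms @ 96/7 + 724.346ms (6/7)
11. 12313.883ms @ 102/7 + 724.346ms (6/7)
12. 13038.229ms @ 108/7 + 362.173ms (3/7)
13. 13400.402ms @ 111/7 + 362.173ms (3/7)
14. 13762.575ms @ 114/7 + 724.346ms (6/7)
15. 14486.922ms @ 120/7 + 724.346ms (6/7)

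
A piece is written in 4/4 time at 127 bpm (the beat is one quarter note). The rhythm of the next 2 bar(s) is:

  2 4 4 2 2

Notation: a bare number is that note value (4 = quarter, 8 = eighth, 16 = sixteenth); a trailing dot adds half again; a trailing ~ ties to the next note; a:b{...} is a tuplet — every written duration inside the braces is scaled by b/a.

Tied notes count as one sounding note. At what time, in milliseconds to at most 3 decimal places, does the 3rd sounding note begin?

note 3 onset = 3b = 1417.323ms

1. 0.0ms @ 0 + 944.882ms (2)
2. 944.882ms @ 2 + 472.441ms (1)
3. 1417.323ms @ 3 + 472.441ms (1)
4. 1889.764ms @ 4 + 944.882ms (2)
5. 2834.646ms @ 6 + 944.882ms (2)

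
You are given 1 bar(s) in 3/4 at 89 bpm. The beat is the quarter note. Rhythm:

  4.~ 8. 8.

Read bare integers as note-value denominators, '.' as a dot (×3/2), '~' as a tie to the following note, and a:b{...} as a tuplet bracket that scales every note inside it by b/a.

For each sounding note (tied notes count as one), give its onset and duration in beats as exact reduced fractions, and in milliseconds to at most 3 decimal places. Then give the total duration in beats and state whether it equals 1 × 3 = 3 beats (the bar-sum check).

1) 0.0ms=0b +1516.854ms=9/4b
2) 1516.854ms=9/4b +505.618ms=3/4b
Σ=3b of 3 (89bpm 3/4) — PASS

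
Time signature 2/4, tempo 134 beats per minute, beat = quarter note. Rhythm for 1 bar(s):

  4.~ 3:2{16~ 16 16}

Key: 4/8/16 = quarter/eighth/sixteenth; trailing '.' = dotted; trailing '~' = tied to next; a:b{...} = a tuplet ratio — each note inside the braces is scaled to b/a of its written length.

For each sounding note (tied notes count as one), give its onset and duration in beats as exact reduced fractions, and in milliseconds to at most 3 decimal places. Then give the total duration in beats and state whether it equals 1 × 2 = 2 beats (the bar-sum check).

1) 0.0ms=0b +820.896ms=11/6b
2) 820.896ms=11/6b +74.627ms=1/6b
Σ=2b of 2 (134bpm 2/4) — PASS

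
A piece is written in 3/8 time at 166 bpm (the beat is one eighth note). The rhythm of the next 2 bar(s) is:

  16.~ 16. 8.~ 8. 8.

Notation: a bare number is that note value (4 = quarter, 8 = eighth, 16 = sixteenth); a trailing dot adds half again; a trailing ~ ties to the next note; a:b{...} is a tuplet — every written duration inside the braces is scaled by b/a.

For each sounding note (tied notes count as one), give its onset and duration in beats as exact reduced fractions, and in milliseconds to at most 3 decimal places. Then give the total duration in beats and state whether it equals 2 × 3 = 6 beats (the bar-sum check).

1) 0.0ms=0b +542.169ms=3/2b
2) 542.169ms=3/2b +1084.337ms=3b
3) 1626.506ms=9/2b +542.169ms=3/2b
Σ=6b of 6 (166bpm 3/8) — PASS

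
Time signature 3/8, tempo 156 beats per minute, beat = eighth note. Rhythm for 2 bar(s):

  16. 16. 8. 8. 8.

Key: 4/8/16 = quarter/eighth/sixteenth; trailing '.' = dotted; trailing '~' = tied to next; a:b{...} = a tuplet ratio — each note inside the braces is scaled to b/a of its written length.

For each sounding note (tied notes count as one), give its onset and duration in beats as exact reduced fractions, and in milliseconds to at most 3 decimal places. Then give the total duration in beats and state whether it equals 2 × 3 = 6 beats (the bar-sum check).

1) 0.0ms=0b +288.462ms=3/4b
2) 288.462ms=3/4b +288.462ms=3/4b
3) 576.923ms=3/2b +576.923ms=3/2b
4) 1153.846ms=3b +576.923ms=3/2b
5) 1730.769ms=9/2b +576.923ms=3/2b
Σ=6b of 6 (156bpm 3/8) — PASS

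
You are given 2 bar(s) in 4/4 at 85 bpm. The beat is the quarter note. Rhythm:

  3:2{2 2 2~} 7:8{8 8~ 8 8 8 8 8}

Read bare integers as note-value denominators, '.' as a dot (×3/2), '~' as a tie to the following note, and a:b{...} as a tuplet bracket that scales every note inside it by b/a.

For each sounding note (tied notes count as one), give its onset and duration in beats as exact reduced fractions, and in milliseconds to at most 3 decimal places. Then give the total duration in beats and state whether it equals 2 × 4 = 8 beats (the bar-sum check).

1) 0.0ms=0b +941.176ms=4/3b
2) 941.176ms=4/3b +941.176ms=4/3b
3) 1882.353ms=8/3b +1344.538ms=40/21b
4) 3226.891ms=32/7b +806.723ms=8/7b
5) 4033.613ms=40/7b +403.361ms=4/7b
6) 4436.975ms=44/7b +403.361ms=4/7b
7) 4840.336ms=48/7b +403.361ms=4/7b
8) 5243.697ms=52/7b +403.361ms=4/7b
Σ=8b of 8 (85bpm 4/4) — PASS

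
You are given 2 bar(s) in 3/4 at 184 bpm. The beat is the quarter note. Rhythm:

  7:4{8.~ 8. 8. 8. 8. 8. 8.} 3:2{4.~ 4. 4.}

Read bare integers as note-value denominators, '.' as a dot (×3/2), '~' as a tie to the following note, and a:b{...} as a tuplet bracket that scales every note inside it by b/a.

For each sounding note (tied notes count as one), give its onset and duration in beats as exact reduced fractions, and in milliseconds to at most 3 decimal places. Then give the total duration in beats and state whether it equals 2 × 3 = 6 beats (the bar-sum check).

1) 0.0ms=0b +279.503ms=6/7b
2) 279.503ms=6/7b +139.752ms=3/7b
3) 419.255ms=9/7b +139.752ms=3/7b
4) 559.006ms=12/7b +139.752ms=3/7b
5) 698.758ms=15/7b +139.752ms=3/7b
6) 838.509ms=18/7b +139.752ms=3/7b
7) 978.261ms=3b +652.174ms=2b
8) 1630.435ms=5b +326.087ms=1b
Σ=6b of 6 (184bpm 3/4) — PASS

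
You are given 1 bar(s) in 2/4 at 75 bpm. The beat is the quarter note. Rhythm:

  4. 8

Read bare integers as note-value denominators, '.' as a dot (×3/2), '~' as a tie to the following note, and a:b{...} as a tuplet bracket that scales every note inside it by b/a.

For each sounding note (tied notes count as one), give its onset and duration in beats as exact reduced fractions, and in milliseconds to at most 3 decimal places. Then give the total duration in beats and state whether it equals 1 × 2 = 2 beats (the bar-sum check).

1) 0.0ms=0b +1200.0ms=3/2b
2) 1200.0ms=3/2b +400.0ms=1/2b
Σ=2b of 2 (75bpm 2/4) — PASS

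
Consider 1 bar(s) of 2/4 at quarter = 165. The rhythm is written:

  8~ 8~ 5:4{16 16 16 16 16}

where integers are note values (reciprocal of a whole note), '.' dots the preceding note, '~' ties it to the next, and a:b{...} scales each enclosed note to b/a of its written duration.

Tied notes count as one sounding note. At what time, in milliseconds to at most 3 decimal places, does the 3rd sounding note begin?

1. 0.0ms @ 0 + 436.364ms (6/5)
2. 436.364ms @ 6/5 + 72.727ms (1/5)
3. 509.091ms @ 7/5 + 72.727ms (1/5)
4. 581.818ms @ 8/5 + 72.727ms (1/5)
5. 654.545ms @ 9/5 + 72.727ms (1/5)

note 3 onset = 7/5b = 509.091ms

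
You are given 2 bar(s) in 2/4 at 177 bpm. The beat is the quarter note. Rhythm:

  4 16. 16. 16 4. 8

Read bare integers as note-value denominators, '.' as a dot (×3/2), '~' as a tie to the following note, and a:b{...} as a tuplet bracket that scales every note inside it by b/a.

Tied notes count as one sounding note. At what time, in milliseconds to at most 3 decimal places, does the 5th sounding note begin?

note 5 onset = 2b = 677.966ms

1. 0.0ms @ 0 + 338.983ms (1)
2. 338.983ms @ 1 + 127.119ms (3/8)
3. 466.102ms @ 11/8 + 127.119ms (3/8)
4. 593.22ms @ 7/4 + 84.746ms (1/4)
5. 677.966ms @ 2 + 508.475ms (3/2)
6. 1186.441ms @ 7/2 + 169.492ms (1/2)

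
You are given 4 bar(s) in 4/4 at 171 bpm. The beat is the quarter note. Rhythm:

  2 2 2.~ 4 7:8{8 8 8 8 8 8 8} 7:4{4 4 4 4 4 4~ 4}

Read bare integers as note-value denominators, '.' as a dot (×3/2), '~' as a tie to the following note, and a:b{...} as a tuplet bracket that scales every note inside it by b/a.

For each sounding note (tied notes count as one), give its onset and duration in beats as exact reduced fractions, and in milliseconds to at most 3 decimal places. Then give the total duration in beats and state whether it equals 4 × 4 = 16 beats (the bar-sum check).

1) 0.0ms=0b +701.754ms=2b
2) 701.754ms=2b +701.754ms=2b
3) 1403.509ms=4b +1403.509ms=4b
4) 2807.018ms=8b +200.501ms=4/7b
5) 3007.519ms=60/7b +200.501ms=4/7b
6) 3208.02ms=64/7b +200.501ms=4/7b
7) 3408.521ms=68/7b +200.501ms=4/7b
8) 3609.023ms=72/7b +200.501ms=4/7b
9) 3809.524ms=76/7b +200.501ms=4/7b
10) 4010.025ms=80/7b +200.501ms=4/7b
11) 4210.526ms=12b +200.501ms=4/7b
12) 4411.028ms=88/7b +200.501ms=4/7b
13) 4611.529ms=92/7b +200.501ms=4/7b
14) 4812.03ms=96/7b +200.501ms=4/7b
15) 5012.531ms=100/7b +200.501ms=4/7b
16) 5213.033ms=104/7b +401.003ms=8/7b
Σ=16b of 16 (171bpm 4/4) — PASS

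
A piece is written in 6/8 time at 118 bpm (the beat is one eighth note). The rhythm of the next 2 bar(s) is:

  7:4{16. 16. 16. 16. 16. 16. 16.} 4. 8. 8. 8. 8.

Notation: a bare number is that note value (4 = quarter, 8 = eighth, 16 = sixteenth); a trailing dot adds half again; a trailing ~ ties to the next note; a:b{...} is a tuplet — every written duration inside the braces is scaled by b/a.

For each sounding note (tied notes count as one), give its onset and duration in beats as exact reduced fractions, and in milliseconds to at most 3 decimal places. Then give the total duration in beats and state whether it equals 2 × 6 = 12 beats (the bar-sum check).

1) 0.0ms=0b +217.918ms=3/7b
2) 217.918ms=3/7b +217.918ms=3/7b
3) 435.835ms=6/7b +217.918ms=3/7b
4) 653.753ms=9/7b +217.918ms=3/7b
5) 871.671ms=12/7b +217.918ms=3/7b
6) 1089.588ms=15/7b +217.918ms=3/7b
7) 1307.506ms=18/7b +217.918ms=3/7b
8) 1525.424ms=3b +1525.424ms=3b
9) 3050.847ms=6b +762.712ms=3/2b
10) 3813.559ms=15/2b +762.712ms=3/2b
11) 4576.271ms=9b +762.712ms=3/2b
12) 5338.983ms=21/2b +762.712ms=3/2b
Σ=12b of 12 (118bpm 6/8) — PASS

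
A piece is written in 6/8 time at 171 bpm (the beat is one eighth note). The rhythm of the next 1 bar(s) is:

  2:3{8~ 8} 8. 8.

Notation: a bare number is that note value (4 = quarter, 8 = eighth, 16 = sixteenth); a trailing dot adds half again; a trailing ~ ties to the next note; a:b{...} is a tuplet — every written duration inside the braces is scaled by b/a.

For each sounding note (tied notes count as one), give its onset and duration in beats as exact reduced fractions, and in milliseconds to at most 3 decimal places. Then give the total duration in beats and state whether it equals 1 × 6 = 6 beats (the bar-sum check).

1) 0.0ms=0b +1052.632ms=3b
2) 1052.632ms=3b +526.316ms=3/2b
3) 1578.947ms=9/2b +526.316ms=3/2b
Σ=6b of 6 (171bpm 6/8) — PASS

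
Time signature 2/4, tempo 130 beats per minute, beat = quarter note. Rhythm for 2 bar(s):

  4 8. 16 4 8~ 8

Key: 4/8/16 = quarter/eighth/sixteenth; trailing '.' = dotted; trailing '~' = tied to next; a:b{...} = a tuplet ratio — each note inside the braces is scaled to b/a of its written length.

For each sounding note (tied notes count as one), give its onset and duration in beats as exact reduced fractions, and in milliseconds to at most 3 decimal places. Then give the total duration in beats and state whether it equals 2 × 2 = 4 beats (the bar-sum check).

1) 0.0ms=0b +461.538ms=1b
2) 461.538ms=1b +346.154ms=3/4b
3) 807.692ms=7/4b +115.385ms=1/4b
4) 923.077ms=2b +461.538ms=1b
5) 1384.615ms=3b +461.538ms=1b
Σ=4b of 4 (130bpm 2/4) — PASS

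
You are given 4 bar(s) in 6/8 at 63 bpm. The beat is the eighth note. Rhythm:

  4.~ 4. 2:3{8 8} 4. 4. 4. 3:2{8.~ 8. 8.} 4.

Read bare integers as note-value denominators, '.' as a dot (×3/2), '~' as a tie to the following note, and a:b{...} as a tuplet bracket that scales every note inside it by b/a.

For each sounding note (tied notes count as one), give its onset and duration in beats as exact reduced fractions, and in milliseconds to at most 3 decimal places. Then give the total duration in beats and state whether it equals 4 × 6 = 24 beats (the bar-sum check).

1) 0.0ms=0b +5714.286ms=6b
2) 5714.286ms=6b +1428.571ms=3/2b
3) 7142.857ms=15/2b +1428.571ms=3/2b
4) 8571.429ms=9b +2857.143ms=3b
5) 11428.571ms=12b +2857.143ms=3b
6) 14285.714ms=15b +2857.143ms=3b
7) 17142.857ms=18b +1904.762ms=2b
8) 19047.619ms=20b +952.381ms=1b
9) 20000.0ms=21b +2857.143ms=3b
Σ=24b of 24 (63bpm 6/8) — PASS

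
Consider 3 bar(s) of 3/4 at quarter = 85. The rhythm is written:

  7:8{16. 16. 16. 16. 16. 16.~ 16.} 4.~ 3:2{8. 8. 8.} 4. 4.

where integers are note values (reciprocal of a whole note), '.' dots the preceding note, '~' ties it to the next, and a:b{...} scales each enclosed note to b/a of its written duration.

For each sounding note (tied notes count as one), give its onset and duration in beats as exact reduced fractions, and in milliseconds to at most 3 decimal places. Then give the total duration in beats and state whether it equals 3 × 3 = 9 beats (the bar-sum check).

1) 0.0ms=0b +302.521ms=3/7b
2) 302.521ms=3/7b +302.521ms=3/7b
3) 605.042ms=6/7b +302.521ms=3/7b
4) 907.563ms=9/7b +302.521ms=3/7b
5) 1210.084ms=12/7b +302.521ms=3/7b
6) 1512.605ms=15/7b +605.042ms=6/7b
7) 2117.647ms=3b +1411.765ms=2b
8) 3529.412ms=5b +352.941ms=1/2b
9) 3882.353ms=11/2b +352.941ms=1/2b
10) 4235.294ms=6b +1058.824ms=3/2b
11) 5294.118ms=15/2b +1058.824ms=3/2b
Σ=9b of 9 (85bpm 3/4) — PASS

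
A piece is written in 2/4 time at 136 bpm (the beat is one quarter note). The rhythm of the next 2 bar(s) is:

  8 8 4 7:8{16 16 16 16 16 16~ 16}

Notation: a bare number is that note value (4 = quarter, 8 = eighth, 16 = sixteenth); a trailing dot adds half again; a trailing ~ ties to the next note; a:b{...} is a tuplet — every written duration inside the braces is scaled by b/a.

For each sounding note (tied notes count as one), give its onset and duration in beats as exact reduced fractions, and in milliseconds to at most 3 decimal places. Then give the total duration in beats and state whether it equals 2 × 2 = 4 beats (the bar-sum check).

1) 0.0ms=0b +220.588ms=1/2b
2) 220.588ms=1/2b +220.588ms=1/2b
3) 441.176ms=1b +441.176ms=1b
4) 882.353ms=2b +126.05ms=2/7b
5) 1008.403ms=16/7b +126.05ms=2/7b
6) 1134.454ms=18/7b +126.05ms=2/7b
7) 1260.504ms=20/7b +126.05ms=2/7b
8) 1386.555ms=22/7b +126.05ms=2/7b
9) 1512.605ms=24/7b +252.101ms=4/7b
Σ=4b of 4 (136bpm 2/4) — PASS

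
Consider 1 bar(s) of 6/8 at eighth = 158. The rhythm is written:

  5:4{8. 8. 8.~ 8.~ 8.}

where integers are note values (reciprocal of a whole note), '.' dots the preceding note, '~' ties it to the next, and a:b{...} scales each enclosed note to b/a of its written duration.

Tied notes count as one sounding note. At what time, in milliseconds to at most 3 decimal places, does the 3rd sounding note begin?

1. 0.0ms @ 0 + 455.696ms (6/5)
2. 455.696ms @ 6/5 + 455.696ms (6/5)
3. 911.392ms @ 12/5 + 1367.089ms (18/5)

note 3 onset = 12/5b = 911.392ms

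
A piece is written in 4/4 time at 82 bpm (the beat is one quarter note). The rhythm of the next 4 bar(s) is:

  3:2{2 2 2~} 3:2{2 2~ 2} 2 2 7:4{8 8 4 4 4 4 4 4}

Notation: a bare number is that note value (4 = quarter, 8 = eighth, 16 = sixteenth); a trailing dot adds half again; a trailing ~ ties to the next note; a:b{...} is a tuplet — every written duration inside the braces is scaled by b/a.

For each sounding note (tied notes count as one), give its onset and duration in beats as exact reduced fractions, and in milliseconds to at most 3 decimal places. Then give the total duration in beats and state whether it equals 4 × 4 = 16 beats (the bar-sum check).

1) 0.0ms=0b +975.61ms=4/3b
2) 975.61ms=4/3b +975.61ms=4/3b
3) 1951.22ms=8/3b +1951.22ms=8/3b
4) 3902.439ms=16/3b +1951.22ms=8/3b
5) 5853.659ms=8b +1463.415ms=2b
6) 7317.073ms=10b +1463.415ms=2b
7) 8780.488ms=12b +209.059ms=2/7b
8) 8989.547ms=86/7b +209.059ms=2/7b
9) 9198.606ms=88/7b +418.118ms=4/7b
10) 9616.725ms=92/7b +418.118ms=4/7b
11) 10034.843ms=96/7b +418.118ms=4/7b
12) 10452.962ms=100/7b +418.118ms=4/7b
13) 10871.08ms=104/7b +418.118ms=4/7b
14) 11289.199ms=108/7b +418.118ms=4/7b
Σ=16b of 16 (82bpm 4/4) — PASS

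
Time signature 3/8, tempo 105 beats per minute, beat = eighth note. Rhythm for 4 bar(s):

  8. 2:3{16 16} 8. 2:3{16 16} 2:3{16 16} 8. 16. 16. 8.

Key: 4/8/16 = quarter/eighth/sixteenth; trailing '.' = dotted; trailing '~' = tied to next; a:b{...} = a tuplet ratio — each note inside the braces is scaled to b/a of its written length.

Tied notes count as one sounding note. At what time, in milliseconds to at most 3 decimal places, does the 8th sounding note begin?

note 8 onset = 27/4b = 3857.143ms

1. 0.0ms @ 0 + 857.143ms (3/2)
2. 857.143ms @ 3/2 + 428.571ms (3/4)
3. 1285.714ms @ 9/4 + 428.571ms (3/4)
4. 1714.286ms @ 3 + 857.143ms (3/2)
5. 2571.429ms @ 9/2 + 428.571ms (3/4)
6. 3000.0ms @ 21/4 + 428.571ms (3/4)
7. 3428.571ms @ 6 + 428.571ms (3/4)
8. 3857.143ms @ 27/4 + 428.571ms (3/4)
9. 4285.714ms @ 15/2 + 857.143ms (3/2)
10. 5142.857ms @ 9 + 428.571ms (3/4)
11. 5571.429ms @ 39/4 + 428.571ms (3/4)
12. 6000.0ms @ 21/2 + 857.143ms (3/2)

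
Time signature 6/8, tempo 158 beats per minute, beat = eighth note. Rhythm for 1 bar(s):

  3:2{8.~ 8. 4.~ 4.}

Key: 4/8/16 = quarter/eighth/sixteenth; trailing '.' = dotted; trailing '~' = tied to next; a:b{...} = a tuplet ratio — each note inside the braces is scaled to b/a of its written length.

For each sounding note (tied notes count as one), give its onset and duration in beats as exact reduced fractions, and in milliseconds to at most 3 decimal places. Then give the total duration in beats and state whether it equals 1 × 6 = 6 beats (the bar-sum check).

1) 0.0ms=0b +759.494ms=2b
2) 759.494ms=2b +1518.987ms=4b
Σ=6b of 6 (158bpm 6/8) — PASS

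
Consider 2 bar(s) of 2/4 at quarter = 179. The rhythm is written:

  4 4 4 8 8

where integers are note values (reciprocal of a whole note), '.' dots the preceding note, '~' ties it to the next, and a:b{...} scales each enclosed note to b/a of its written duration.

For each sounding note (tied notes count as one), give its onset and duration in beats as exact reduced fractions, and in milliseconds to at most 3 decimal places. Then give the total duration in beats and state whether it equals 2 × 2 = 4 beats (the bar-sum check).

1) 0.0ms=0b +335.196ms=1b
2) 335.196ms=1b +335.196ms=1b
3) 670.391ms=2b +335.196ms=1b
4) 1005.587ms=3b +167.598ms=1/2b
5) 1173.184ms=7/2b +167.598ms=1/2b
Σ=4b of 4 (179bpm 2/4) — PASS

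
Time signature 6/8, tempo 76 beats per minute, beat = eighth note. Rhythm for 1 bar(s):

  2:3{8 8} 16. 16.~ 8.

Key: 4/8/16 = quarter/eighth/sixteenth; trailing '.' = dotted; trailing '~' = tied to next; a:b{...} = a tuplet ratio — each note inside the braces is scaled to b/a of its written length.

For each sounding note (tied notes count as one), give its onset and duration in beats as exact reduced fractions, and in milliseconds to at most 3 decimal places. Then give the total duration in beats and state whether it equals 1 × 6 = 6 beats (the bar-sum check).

1) 0.0ms=0b +1184.211ms=3/2b
2) 1184.211ms=3/2b +1184.211ms=3/2b
3) 2368.421ms=3b +592.105ms=3/4b
4) 2960.526ms=15/4b +1776.316ms=9/4b
Σ=6b of 6 (76bpm 6/8) — PASS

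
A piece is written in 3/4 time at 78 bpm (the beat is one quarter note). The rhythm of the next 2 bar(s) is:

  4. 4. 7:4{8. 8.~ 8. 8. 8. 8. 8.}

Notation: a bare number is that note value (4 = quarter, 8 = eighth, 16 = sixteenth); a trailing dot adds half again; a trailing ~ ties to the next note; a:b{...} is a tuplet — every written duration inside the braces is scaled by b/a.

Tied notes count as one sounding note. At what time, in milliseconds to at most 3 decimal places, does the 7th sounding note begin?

1. 0.0ms @ 0 + 1153.846ms (3/2)
2. 1153.846ms @ 3/2 + 1153.846ms (3/2)
3. 2307.692ms @ 3 + 329.67ms (3/7)
4. 2637.363ms @ 24/7 + 659.341ms (6/7)
5. 3296.703ms @ 30/7 + 329.67ms (3/7)
6. 3626.374ms @ 33/7 + 329.67ms (3/7)
7. 3956.044ms @ 36/7 + 329.67ms (3/7)
8. 4285.714ms @ 39/7 + 329.67ms (3/7)

note 7 onset = 36/7b = 3956.044ms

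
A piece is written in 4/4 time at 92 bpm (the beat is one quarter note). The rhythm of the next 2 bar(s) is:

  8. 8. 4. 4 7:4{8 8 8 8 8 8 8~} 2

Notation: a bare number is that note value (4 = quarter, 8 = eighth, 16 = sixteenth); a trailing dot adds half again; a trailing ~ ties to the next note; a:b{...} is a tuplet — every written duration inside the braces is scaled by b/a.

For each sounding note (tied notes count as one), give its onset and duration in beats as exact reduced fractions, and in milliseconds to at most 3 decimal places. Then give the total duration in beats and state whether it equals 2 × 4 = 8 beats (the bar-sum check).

1) 0.0ms=0b +489.13ms=3/4b
2) 489.13ms=3/4b +489.13ms=3/4b
3) 978.261ms=3/2b +978.261ms=3/2b
4) 1956.522ms=3b +652.174ms=1b
5) 2608.696ms=4b +186.335ms=2/7b
6) 2795.031ms=30/7b +186.335ms=2/7b
7) 2981.366ms=32/7b +186.335ms=2/7b
8) 3167.702ms=34/7b +186.335ms=2/7b
9) 3354.037ms=36/7b +186.335ms=2/7b
10) 3540.373ms=38/7b +186.335ms=2/7b
11) 3726.708ms=40/7b +1490.683ms=16/7b
Σ=8b of 8 (92bpm 4/4) — PASS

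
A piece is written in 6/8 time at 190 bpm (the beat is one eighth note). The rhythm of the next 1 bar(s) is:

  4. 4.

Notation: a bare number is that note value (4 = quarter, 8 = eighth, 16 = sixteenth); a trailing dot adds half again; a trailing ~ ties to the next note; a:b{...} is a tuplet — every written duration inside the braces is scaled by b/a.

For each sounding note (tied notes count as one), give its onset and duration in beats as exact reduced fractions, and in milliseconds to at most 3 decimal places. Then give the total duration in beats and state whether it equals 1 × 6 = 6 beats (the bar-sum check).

1) 0.0ms=0b +947.368ms=3b
2) 947.368ms=3b +947.368ms=3b
Σ=6b of 6 (190bpm 6/8) — PASS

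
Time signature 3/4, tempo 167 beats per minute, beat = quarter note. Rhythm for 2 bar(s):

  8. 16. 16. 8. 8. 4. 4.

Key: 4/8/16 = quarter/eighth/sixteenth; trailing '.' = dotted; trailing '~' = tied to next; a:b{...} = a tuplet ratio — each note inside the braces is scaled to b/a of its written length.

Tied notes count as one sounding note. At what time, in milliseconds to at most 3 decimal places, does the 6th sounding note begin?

note 6 onset = 3b = 1077.844ms

1. 0.0ms @ 0 + 269.461ms (3/4)
2. 269.461ms @ 3/4 + 134.731ms (3/8)
3. 404.192ms @ 9/8 + 134.731ms (3/8)
4. 538.922ms @ 3/2 + 269.461ms (3/4)
5. 808.383ms @ 9/4 + 269.461ms (3/4)
6. 1077.844ms @ 3 + 538.922ms (3/2)
7. 1616.766ms @ 9/2 + 538.922ms (3/2)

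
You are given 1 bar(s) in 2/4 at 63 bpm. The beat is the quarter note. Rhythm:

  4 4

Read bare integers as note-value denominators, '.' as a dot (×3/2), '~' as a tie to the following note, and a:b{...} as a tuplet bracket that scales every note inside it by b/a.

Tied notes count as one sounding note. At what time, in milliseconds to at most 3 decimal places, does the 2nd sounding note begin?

1. 0.0ms @ 0 + 952.381ms (1)
2. 952.381ms @ 1 + 952.381ms (1)

note 2 onset = 1b = 952.381ms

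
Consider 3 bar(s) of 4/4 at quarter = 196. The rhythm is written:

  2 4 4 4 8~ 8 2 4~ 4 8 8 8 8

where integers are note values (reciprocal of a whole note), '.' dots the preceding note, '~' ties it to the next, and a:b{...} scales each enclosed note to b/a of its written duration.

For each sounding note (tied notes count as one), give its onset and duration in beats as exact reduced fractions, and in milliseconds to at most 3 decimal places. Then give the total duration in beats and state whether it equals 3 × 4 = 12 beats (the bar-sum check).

1) 0.0ms=0b +612.245ms=2b
2) 612.245ms=2b +306.122ms=1b
3) 918.367ms=3b +306.122ms=1b
4) 1224.49ms=4b +306.122ms=1b
5) 1530.612ms=5b +306.122ms=1b
6) 1836.735ms=6b +612.245ms=2b
7) 2448.98ms=8b +612.245ms=2b
8) 3061.224ms=10b +153.061ms=1/2b
9) 3214.286ms=21/2b +153.061ms=1/2b
10) 3367.347ms=11b +153.061ms=1/2b
11) 3520.408ms=23/2b +153.061ms=1/2b
Σ=12b of 12 (196bpm 4/4) — PASS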